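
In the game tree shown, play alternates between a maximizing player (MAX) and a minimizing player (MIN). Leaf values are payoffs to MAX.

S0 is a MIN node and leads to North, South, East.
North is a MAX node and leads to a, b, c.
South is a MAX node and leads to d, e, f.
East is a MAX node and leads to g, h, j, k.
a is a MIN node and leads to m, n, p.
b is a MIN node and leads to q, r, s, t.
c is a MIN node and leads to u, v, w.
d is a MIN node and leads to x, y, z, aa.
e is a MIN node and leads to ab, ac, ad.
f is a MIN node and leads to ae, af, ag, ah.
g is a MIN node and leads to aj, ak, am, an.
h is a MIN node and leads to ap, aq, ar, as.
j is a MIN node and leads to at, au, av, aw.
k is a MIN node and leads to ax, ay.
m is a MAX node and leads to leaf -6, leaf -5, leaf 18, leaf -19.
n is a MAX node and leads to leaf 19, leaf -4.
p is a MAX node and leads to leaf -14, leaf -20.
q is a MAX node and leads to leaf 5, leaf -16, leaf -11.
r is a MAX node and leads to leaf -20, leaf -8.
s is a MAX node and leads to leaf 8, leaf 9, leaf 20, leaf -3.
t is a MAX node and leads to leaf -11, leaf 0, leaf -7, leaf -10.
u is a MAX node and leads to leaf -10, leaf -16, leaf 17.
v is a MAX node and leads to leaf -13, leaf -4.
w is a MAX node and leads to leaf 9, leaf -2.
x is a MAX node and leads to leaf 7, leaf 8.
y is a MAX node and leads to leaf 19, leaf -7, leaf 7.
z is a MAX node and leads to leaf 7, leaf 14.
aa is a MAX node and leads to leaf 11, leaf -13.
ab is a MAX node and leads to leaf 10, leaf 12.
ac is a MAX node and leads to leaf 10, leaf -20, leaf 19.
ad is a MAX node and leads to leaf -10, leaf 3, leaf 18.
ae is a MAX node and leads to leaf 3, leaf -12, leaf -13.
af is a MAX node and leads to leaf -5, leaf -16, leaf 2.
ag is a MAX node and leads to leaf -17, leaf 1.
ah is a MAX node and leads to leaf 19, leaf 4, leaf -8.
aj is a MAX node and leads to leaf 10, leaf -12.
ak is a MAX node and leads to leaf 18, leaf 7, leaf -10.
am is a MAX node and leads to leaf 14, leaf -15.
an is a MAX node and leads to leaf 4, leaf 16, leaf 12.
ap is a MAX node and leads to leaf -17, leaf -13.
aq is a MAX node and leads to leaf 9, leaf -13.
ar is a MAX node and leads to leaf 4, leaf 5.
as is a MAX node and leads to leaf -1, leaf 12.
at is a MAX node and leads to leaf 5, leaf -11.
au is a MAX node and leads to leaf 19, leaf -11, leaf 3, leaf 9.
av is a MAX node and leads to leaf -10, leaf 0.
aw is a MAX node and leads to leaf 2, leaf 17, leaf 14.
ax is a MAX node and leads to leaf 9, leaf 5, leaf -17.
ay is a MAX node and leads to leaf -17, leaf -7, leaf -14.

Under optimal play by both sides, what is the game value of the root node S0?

m (MAX): max(-6, -5, 18, -19) = 18
n (MAX): max(19, -4) = 19
p (MAX): max(-14, -20) = -14
a (MIN): min(18, 19, -14) = -14
q (MAX): max(5, -16, -11) = 5
r (MAX): max(-20, -8) = -8
s (MAX): max(8, 9, 20, -3) = 20
t (MAX): max(-11, 0, -7, -10) = 0
b (MIN): min(5, -8, 20, 0) = -8
u (MAX): max(-10, -16, 17) = 17
v (MAX): max(-13, -4) = -4
w (MAX): max(9, -2) = 9
c (MIN): min(17, -4, 9) = -4
North (MAX): max(-14, -8, -4) = -4
x (MAX): max(7, 8) = 8
y (MAX): max(19, -7, 7) = 19
z (MAX): max(7, 14) = 14
aa (MAX): max(11, -13) = 11
d (MIN): min(8, 19, 14, 11) = 8
ab (MAX): max(10, 12) = 12
ac (MAX): max(10, -20, 19) = 19
ad (MAX): max(-10, 3, 18) = 18
e (MIN): min(12, 19, 18) = 12
ae (MAX): max(3, -12, -13) = 3
af (MAX): max(-5, -16, 2) = 2
ag (MAX): max(-17, 1) = 1
ah (MAX): max(19, 4, -8) = 19
f (MIN): min(3, 2, 1, 19) = 1
South (MAX): max(8, 12, 1) = 12
aj (MAX): max(10, -12) = 10
ak (MAX): max(18, 7, -10) = 18
am (MAX): max(14, -15) = 14
an (MAX): max(4, 16, 12) = 16
g (MIN): min(10, 18, 14, 16) = 10
ap (MAX): max(-17, -13) = -13
aq (MAX): max(9, -13) = 9
ar (MAX): max(4, 5) = 5
as (MAX): max(-1, 12) = 12
h (MIN): min(-13, 9, 5, 12) = -13
at (MAX): max(5, -11) = 5
au (MAX): max(19, -11, 3, 9) = 19
av (MAX): max(-10, 0) = 0
aw (MAX): max(2, 17, 14) = 17
j (MIN): min(5, 19, 0, 17) = 0
ax (MAX): max(9, 5, -17) = 9
ay (MAX): max(-17, -7, -14) = -7
k (MIN): min(9, -7) = -7
East (MAX): max(10, -13, 0, -7) = 10
S0 (MIN): min(-4, 12, 10) = -4

-4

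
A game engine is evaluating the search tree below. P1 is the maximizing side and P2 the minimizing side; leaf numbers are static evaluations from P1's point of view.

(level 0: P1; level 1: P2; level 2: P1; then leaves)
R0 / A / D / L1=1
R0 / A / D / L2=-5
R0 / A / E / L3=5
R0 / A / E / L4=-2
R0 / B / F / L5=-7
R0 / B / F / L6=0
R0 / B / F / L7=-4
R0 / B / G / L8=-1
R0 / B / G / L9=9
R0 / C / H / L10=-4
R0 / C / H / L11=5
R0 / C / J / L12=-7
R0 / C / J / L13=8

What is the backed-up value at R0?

5

D (P1): max(1, -5) = 1
E (P1): max(5, -2) = 5
A (P2): min(1, 5) = 1
F (P1): max(-7, 0, -4) = 0
G (P1): max(-1, 9) = 9
B (P2): min(0, 9) = 0
H (P1): max(-4, 5) = 5
J (P1): max(-7, 8) = 8
C (P2): min(5, 8) = 5
R0 (P1): max(1, 0, 5) = 5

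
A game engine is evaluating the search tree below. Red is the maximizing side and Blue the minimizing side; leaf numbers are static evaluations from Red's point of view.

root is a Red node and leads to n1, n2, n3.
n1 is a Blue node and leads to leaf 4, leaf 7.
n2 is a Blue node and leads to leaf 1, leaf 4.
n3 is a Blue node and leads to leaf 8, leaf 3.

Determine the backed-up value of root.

n1 (Blue): min(4, 7) = 4
n2 (Blue): min(1, 4) = 1
n3 (Blue): min(8, 3) = 3
root (Red): max(4, 1, 3) = 4

4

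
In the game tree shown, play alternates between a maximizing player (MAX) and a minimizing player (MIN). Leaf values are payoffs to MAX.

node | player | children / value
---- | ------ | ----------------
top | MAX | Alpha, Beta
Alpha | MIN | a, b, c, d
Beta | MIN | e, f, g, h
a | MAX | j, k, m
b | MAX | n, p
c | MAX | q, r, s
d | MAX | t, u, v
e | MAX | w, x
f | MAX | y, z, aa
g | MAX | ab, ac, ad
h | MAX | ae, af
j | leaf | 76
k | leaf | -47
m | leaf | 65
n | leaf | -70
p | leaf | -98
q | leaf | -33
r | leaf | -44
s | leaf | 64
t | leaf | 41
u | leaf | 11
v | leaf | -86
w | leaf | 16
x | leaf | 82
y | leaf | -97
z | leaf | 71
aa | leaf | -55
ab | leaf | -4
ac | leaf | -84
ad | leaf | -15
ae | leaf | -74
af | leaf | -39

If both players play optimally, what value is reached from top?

a (MAX): max(76, -47, 65) = 76
b (MAX): max(-70, -98) = -70
c (MAX): max(-33, -44, 64) = 64
d (MAX): max(41, 11, -86) = 41
Alpha (MIN): min(76, -70, 64, 41) = -70
e (MAX): max(16, 82) = 82
f (MAX): max(-97, 71, -55) = 71
g (MAX): max(-4, -84, -15) = -4
h (MAX): max(-74, -39) = -39
Beta (MIN): min(82, 71, -4, -39) = -39
top (MAX): max(-70, -39) = -39

-39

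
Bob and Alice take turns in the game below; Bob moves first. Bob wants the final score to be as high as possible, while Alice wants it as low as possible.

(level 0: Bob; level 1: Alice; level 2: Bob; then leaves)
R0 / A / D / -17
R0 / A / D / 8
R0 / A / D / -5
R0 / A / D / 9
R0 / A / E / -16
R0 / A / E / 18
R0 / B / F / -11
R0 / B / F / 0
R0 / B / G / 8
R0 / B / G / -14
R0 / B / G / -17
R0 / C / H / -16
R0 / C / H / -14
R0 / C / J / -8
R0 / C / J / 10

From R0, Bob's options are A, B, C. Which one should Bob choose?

D (Bob): max(-17, 8, -5, 9) = 9
E (Bob): max(-16, 18) = 18
A (Alice): min(9, 18) = 9
F (Bob): max(-11, 0) = 0
G (Bob): max(8, -14, -17) = 8
B (Alice): min(0, 8) = 0
H (Bob): max(-16, -14) = -14
J (Bob): max(-8, 10) = 10
C (Alice): min(-14, 10) = -14
R0 (Bob): max(9, 0, -14) = 9
Bob at R0 wants the highest of {A=9, B=0, C=-14}, so chooses A.

A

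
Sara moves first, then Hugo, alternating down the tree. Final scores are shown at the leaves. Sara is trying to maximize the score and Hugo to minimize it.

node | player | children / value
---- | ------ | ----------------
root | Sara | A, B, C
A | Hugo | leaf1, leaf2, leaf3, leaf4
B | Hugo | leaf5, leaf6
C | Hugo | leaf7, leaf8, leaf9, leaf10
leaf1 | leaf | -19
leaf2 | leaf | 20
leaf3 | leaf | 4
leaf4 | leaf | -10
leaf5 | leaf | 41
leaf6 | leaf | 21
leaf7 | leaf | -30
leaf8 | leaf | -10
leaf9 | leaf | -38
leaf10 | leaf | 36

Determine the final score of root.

A (Hugo): min(-19, 20, 4, -10) = -19
B (Hugo): min(41, 21) = 21
C (Hugo): min(-30, -10, -38, 36) = -38
root (Sara): max(-19, 21, -38) = 21

21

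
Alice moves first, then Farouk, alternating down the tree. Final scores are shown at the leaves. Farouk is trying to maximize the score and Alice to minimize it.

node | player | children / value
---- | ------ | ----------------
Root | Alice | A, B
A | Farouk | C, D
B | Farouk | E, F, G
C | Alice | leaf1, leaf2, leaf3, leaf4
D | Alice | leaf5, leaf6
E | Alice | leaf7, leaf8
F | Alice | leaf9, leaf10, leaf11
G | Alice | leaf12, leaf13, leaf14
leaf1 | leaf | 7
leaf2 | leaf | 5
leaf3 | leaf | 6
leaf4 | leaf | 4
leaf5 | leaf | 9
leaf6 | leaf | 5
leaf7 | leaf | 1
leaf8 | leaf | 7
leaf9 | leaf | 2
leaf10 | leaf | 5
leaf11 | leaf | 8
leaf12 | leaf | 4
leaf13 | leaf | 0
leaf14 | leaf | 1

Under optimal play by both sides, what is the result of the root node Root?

2

C (Alice): min(7, 5, 6, 4) = 4
D (Alice): min(9, 5) = 5
A (Farouk): max(4, 5) = 5
E (Alice): min(1, 7) = 1
F (Alice): min(2, 5, 8) = 2
G (Alice): min(4, 0, 1) = 0
B (Farouk): max(1, 2, 0) = 2
Root (Alice): min(5, 2) = 2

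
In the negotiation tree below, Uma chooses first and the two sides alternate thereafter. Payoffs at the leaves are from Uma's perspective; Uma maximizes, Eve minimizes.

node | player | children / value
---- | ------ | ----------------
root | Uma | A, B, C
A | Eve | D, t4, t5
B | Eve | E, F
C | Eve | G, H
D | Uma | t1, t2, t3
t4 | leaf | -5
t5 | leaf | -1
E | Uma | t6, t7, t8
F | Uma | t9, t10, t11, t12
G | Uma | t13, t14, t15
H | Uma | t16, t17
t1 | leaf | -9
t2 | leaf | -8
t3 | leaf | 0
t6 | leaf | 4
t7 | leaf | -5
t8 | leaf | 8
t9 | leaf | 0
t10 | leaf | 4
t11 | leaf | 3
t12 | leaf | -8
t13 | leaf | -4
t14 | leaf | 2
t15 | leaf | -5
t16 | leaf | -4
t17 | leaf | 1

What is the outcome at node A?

-5

D (Uma): max(-9, -8, 0) = 0
A (Eve): min(0, -5, -1) = -5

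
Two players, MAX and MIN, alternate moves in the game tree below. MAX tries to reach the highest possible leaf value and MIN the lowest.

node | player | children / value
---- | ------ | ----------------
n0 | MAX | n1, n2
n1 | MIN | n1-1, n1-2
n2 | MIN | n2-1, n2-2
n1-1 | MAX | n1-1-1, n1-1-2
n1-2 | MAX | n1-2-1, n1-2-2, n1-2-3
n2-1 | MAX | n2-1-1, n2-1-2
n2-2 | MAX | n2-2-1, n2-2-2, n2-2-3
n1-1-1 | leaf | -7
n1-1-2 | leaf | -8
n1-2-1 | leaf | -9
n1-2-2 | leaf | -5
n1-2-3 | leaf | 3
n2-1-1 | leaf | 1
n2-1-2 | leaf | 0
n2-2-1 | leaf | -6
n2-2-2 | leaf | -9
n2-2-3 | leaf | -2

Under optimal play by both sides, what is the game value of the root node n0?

-2

n1-1 (MAX): max(-7, -8) = -7
n1-2 (MAX): max(-9, -5, 3) = 3
n1 (MIN): min(-7, 3) = -7
n2-1 (MAX): max(1, 0) = 1
n2-2 (MAX): max(-6, -9, -2) = -2
n2 (MIN): min(1, -2) = -2
n0 (MAX): max(-7, -2) = -2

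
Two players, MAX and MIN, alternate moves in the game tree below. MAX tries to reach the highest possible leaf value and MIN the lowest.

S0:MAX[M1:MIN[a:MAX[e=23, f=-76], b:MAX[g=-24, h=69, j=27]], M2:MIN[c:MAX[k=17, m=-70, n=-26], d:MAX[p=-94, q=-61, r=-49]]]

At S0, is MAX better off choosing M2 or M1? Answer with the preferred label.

M1

c (MAX): max(17, -70, -26) = 17
d (MAX): max(-94, -61, -49) = -49
M2 (MIN): min(17, -49) = -49
a (MAX): max(23, -76) = 23
b (MAX): max(-24, 69, 27) = 69
M1 (MIN): min(23, 69) = 23
MAX prefers the higher value; M2=-49, M1=23. M1 is better since 23 > -49.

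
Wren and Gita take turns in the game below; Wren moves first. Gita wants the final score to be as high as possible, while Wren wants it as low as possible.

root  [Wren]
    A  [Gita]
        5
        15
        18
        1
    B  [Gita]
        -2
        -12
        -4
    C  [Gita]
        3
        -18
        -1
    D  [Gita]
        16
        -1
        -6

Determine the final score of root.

-2

A (Gita): max(5, 15, 18, 1) = 18
B (Gita): max(-2, -12, -4) = -2
C (Gita): max(3, -18, -1) = 3
D (Gita): max(16, -1, -6) = 16
root (Wren): min(18, -2, 3, 16) = -2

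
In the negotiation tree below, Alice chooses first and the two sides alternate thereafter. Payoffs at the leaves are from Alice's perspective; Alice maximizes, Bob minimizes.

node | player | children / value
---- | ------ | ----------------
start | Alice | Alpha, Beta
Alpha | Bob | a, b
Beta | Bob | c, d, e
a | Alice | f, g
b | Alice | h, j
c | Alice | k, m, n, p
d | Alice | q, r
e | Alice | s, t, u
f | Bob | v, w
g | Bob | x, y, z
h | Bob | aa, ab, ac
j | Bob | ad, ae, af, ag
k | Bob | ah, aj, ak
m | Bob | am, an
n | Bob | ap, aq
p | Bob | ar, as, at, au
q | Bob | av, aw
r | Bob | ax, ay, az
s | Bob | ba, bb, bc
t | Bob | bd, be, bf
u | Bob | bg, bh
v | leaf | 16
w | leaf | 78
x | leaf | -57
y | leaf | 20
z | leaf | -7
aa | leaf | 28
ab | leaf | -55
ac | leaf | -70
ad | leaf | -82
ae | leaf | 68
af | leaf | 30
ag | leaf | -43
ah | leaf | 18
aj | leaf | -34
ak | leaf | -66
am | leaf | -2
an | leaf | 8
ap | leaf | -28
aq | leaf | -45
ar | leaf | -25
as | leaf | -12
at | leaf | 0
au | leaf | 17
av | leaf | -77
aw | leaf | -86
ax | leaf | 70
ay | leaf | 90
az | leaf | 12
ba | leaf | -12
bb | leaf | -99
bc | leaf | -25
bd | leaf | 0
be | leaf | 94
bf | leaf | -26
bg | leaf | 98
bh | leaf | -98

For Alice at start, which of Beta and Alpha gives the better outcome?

Beta

k (Bob): min(18, -34, -66) = -66
m (Bob): min(-2, 8) = -2
n (Bob): min(-28, -45) = -45
p (Bob): min(-25, -12, 0, 17) = -25
c (Alice): max(-66, -2, -45, -25) = -2
q (Bob): min(-77, -86) = -86
r (Bob): min(70, 90, 12) = 12
d (Alice): max(-86, 12) = 12
s (Bob): min(-12, -99, -25) = -99
t (Bob): min(0, 94, -26) = -26
u (Bob): min(98, -98) = -98
e (Alice): max(-99, -26, -98) = -26
Beta (Bob): min(-2, 12, -26) = -26
f (Bob): min(16, 78) = 16
g (Bob): min(-57, 20, -7) = -57
a (Alice): max(16, -57) = 16
h (Bob): min(28, -55, -70) = -70
j (Bob): min(-82, 68, 30, -43) = -82
b (Alice): max(-70, -82) = -70
Alpha (Bob): min(16, -70) = -70
Alice prefers the higher value; Beta=-26, Alpha=-70. Beta is better since -26 > -70.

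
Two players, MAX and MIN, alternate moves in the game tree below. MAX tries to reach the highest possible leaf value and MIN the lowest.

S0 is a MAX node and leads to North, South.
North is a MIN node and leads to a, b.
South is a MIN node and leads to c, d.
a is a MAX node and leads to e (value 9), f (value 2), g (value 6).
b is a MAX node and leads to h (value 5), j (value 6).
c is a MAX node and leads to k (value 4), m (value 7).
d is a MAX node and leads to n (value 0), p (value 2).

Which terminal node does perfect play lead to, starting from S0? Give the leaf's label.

j

a (MAX): max(9, 2, 6) = 9
b (MAX): max(5, 6) = 6
North (MIN): min(9, 6) = 6
c (MAX): max(4, 7) = 7
d (MAX): max(0, 2) = 2
South (MIN): min(7, 2) = 2
S0 (MAX): max(6, 2) = 6
At S0, MAX picks North (highest: 6).
At North, MIN picks b (lowest: 6).
At b, MAX picks j (highest: 6).
Terminal value 6.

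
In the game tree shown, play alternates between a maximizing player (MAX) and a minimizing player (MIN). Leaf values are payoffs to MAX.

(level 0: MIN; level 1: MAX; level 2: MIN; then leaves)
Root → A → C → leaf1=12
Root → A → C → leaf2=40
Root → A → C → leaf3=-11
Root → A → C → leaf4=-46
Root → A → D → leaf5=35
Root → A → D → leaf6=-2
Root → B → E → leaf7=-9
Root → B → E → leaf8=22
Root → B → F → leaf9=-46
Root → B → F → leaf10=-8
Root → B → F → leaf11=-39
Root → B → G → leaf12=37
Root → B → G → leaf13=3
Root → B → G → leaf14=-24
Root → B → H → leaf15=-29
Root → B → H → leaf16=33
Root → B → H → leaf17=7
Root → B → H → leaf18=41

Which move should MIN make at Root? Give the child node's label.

B

C (MIN): min(12, 40, -11, -46) = -46
D (MIN): min(35, -2) = -2
A (MAX): max(-46, -2) = -2
E (MIN): min(-9, 22) = -9
F (MIN): min(-46, -8, -39) = -46
G (MIN): min(37, 3, -24) = -24
H (MIN): min(-29, 33, 7, 41) = -29
B (MAX): max(-9, -46, -24, -29) = -9
Root (MIN): min(-2, -9) = -9
MIN at Root wants the lowest of {A=-2, B=-9}, so chooses B.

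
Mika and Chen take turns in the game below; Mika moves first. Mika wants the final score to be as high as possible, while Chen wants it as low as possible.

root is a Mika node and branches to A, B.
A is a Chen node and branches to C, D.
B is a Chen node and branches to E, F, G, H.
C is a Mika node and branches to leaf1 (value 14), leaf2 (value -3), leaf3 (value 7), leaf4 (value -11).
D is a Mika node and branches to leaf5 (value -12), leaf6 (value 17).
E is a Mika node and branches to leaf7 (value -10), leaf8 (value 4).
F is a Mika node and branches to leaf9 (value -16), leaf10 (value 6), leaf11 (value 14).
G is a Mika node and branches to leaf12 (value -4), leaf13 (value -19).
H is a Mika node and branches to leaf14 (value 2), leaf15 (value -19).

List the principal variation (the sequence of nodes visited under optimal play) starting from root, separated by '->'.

root -> A -> C -> leaf1

C (Mika): max(14, -3, 7, -11) = 14
D (Mika): max(-12, 17) = 17
A (Chen): min(14, 17) = 14
E (Mika): max(-10, 4) = 4
F (Mika): max(-16, 6, 14) = 14
G (Mika): max(-4, -19) = -4
H (Mika): max(2, -19) = 2
B (Chen): min(4, 14, -4, 2) = -4
root (Mika): max(14, -4) = 14
At root, Mika picks A (highest: 14).
At A, Chen picks C (lowest: 14).
At C, Mika picks leaf1 (highest: 14).
Terminal value 14.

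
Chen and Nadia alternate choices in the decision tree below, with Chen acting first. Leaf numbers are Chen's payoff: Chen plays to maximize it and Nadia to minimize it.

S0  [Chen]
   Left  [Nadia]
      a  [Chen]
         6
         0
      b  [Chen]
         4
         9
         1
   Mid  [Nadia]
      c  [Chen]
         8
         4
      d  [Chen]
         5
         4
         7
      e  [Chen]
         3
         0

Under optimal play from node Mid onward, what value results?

c (Chen): max(8, 4) = 8
d (Chen): max(5, 4, 7) = 7
e (Chen): max(3, 0) = 3
Mid (Nadia): min(8, 7, 3) = 3

3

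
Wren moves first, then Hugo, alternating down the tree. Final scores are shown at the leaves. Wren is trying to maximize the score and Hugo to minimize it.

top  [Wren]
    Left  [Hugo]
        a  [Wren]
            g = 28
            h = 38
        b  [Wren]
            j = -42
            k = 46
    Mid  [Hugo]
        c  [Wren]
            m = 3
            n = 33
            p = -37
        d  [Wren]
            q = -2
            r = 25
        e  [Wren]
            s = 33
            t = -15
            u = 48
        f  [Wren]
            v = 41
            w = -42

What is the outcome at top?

a (Wren): max(28, 38) = 38
b (Wren): max(-42, 46) = 46
Left (Hugo): min(38, 46) = 38
c (Wren): max(3, 33, -37) = 33
d (Wren): max(-2, 25) = 25
e (Wren): max(33, -15, 48) = 48
f (Wren): max(41, -42) = 41
Mid (Hugo): min(33, 25, 48, 41) = 25
top (Wren): max(38, 25) = 38

38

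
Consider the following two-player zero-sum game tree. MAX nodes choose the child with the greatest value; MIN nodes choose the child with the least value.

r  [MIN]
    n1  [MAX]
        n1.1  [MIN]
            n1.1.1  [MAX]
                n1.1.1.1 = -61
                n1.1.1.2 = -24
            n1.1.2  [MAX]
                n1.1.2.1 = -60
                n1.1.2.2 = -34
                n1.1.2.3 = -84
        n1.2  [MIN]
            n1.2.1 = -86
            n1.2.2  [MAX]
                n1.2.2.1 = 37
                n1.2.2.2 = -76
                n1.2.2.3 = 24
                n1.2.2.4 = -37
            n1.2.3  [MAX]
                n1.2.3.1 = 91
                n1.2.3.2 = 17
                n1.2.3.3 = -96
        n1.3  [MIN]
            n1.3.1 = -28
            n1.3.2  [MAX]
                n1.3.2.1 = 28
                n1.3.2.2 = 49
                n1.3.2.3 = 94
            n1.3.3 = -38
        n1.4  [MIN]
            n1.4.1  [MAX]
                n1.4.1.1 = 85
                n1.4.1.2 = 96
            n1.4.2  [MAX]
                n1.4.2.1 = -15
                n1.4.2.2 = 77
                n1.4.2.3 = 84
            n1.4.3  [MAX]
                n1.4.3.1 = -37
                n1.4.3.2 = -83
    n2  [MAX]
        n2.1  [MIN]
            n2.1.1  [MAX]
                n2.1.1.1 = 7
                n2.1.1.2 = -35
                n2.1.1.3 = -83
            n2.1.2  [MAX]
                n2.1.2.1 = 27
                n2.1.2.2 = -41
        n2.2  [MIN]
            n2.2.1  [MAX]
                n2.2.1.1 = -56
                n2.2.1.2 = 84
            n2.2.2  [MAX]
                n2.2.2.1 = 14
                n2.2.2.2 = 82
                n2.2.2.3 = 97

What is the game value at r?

n1.1.1 (MAX): max(-61, -24) = -24
n1.1.2 (MAX): max(-60, -34, -84) = -34
n1.1 (MIN): min(-24, -34) = -34
n1.2.2 (MAX): max(37, -76, 24, -37) = 37
n1.2.3 (MAX): max(91, 17, -96) = 91
n1.2 (MIN): min(-86, 37, 91) = -86
n1.3.2 (MAX): max(28, 49, 94) = 94
n1.3 (MIN): min(-28, 94, -38) = -38
n1.4.1 (MAX): max(85, 96) = 96
n1.4.2 (MAX): max(-15, 77, 84) = 84
n1.4.3 (MAX): max(-37, -83) = -37
n1.4 (MIN): min(96, 84, -37) = -37
n1 (MAX): max(-34, -86, -38, -37) = -34
n2.1.1 (MAX): max(7, -35, -83) = 7
n2.1.2 (MAX): max(27, -41) = 27
n2.1 (MIN): min(7, 27) = 7
n2.2.1 (MAX): max(-56, 84) = 84
n2.2.2 (MAX): max(14, 82, 97) = 97
n2.2 (MIN): min(84, 97) = 84
n2 (MAX): max(7, 84) = 84
r (MIN): min(-34, 84) = -34

-34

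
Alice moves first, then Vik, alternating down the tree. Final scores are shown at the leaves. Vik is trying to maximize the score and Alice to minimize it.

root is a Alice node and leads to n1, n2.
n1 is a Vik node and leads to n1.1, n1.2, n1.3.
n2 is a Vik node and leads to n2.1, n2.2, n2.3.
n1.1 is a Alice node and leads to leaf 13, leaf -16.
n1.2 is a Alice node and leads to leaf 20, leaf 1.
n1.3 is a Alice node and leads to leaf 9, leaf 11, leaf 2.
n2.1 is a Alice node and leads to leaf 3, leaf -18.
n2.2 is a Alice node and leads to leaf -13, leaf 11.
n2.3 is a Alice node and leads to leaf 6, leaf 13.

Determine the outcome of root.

n1.1 (Alice): min(13, -16) = -16
n1.2 (Alice): min(20, 1) = 1
n1.3 (Alice): min(9, 11, 2) = 2
n1 (Vik): max(-16, 1, 2) = 2
n2.1 (Alice): min(3, -18) = -18
n2.2 (Alice): min(-13, 11) = -13
n2.3 (Alice): min(6, 13) = 6
n2 (Vik): max(-18, -13, 6) = 6
root (Alice): min(2, 6) = 2

2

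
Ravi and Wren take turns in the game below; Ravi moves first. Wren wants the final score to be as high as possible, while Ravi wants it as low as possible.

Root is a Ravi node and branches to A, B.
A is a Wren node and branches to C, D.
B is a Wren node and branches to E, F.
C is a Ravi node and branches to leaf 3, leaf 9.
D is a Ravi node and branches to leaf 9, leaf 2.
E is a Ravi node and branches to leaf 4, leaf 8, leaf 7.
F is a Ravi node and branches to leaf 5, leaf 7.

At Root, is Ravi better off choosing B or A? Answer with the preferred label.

A

E (Ravi): min(4, 8, 7) = 4
F (Ravi): min(5, 7) = 5
B (Wren): max(4, 5) = 5
C (Ravi): min(3, 9) = 3
D (Ravi): min(9, 2) = 2
A (Wren): max(3, 2) = 3
Ravi prefers the lower value; B=5, A=3. A is better since 3 < 5.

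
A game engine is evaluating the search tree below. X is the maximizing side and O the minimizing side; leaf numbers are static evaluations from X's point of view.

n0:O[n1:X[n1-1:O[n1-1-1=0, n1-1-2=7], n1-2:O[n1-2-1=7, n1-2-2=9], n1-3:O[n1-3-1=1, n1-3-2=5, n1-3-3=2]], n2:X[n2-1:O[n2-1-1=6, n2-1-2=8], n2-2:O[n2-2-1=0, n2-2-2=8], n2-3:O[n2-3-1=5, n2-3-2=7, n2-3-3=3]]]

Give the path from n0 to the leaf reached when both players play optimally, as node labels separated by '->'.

n0 -> n2 -> n2-1 -> n2-1-1

n1-1 (O): min(0, 7) = 0
n1-2 (O): min(7, 9) = 7
n1-3 (O): min(1, 5, 2) = 1
n1 (X): max(0, 7, 1) = 7
n2-1 (O): min(6, 8) = 6
n2-2 (O): min(0, 8) = 0
n2-3 (O): min(5, 7, 3) = 3
n2 (X): max(6, 0, 3) = 6
n0 (O): min(7, 6) = 6
At n0, O picks n2 (lowest: 6).
At n2, X picks n2-1 (highest: 6).
At n2-1, O picks n2-1-1 (lowest: 6).
Terminal value 6.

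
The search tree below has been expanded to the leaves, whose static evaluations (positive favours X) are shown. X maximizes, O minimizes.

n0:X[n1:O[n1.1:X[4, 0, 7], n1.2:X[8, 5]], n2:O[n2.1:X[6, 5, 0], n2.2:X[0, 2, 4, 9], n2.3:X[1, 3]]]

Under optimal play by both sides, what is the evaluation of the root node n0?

7

n1.1 (X): max(4, 0, 7) = 7
n1.2 (X): max(8, 5) = 8
n1 (O): min(7, 8) = 7
n2.1 (X): max(6, 5, 0) = 6
n2.2 (X): max(0, 2, 4, 9) = 9
n2.3 (X): max(1, 3) = 3
n2 (O): min(6, 9, 3) = 3
n0 (X): max(7, 3) = 7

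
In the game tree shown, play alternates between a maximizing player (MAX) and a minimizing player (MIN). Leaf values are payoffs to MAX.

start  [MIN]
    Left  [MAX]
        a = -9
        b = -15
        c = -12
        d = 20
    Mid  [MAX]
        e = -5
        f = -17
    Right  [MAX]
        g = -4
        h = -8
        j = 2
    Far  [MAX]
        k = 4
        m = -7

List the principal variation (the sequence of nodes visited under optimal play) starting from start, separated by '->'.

start -> Mid -> e

Left (MAX): max(-9, -15, -12, 20) = 20
Mid (MAX): max(-5, -17) = -5
Right (MAX): max(-4, -8, 2) = 2
Far (MAX): max(4, -7) = 4
start (MIN): min(20, -5, 2, 4) = -5
At start, MIN picks Mid (lowest: -5).
At Mid, MAX picks e (highest: -5).
Terminal value -5.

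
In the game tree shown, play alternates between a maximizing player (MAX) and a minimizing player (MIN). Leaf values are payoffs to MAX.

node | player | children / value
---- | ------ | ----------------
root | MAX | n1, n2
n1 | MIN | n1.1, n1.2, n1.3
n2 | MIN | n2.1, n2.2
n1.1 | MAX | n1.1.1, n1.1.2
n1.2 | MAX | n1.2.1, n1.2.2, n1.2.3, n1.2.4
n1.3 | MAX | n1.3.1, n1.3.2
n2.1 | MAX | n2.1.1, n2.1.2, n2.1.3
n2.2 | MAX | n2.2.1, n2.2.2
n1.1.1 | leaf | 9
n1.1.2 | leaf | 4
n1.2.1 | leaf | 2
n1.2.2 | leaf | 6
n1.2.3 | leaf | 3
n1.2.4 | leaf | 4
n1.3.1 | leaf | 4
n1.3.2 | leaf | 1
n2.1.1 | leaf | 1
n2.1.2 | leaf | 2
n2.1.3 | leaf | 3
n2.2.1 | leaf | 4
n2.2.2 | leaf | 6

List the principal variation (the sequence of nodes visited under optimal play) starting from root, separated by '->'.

n1.1 (MAX): max(9, 4) = 9
n1.2 (MAX): max(2, 6, 3, 4) = 6
n1.3 (MAX): max(4, 1) = 4
n1 (MIN): min(9, 6, 4) = 4
n2.1 (MAX): max(1, 2, 3) = 3
n2.2 (MAX): max(4, 6) = 6
n2 (MIN): min(3, 6) = 3
root (MAX): max(4, 3) = 4
At root, MAX picks n1 (highest: 4).
At n1, MIN picks n1.3 (lowest: 4).
At n1.3, MAX picks n1.3.1 (highest: 4).
Terminal value 4.

root -> n1 -> n1.3 -> n1.3.1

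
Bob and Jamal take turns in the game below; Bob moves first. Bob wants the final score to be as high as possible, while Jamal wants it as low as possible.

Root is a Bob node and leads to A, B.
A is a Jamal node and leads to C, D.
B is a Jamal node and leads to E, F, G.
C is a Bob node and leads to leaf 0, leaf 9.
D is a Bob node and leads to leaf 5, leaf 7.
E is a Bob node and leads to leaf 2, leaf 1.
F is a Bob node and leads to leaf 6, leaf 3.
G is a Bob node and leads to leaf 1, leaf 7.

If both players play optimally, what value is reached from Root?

C (Bob): max(0, 9) = 9
D (Bob): max(5, 7) = 7
A (Jamal): min(9, 7) = 7
E (Bob): max(2, 1) = 2
F (Bob): max(6, 3) = 6
G (Bob): max(1, 7) = 7
B (Jamal): min(2, 6, 7) = 2
Root (Bob): max(7, 2) = 7

7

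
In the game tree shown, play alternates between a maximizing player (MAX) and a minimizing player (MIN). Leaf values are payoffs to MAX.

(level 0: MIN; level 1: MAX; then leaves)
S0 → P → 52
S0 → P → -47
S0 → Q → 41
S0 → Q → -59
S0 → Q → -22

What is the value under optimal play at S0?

P (MAX): max(52, -47) = 52
Q (MAX): max(41, -59, -22) = 41
S0 (MIN): min(52, 41) = 41

41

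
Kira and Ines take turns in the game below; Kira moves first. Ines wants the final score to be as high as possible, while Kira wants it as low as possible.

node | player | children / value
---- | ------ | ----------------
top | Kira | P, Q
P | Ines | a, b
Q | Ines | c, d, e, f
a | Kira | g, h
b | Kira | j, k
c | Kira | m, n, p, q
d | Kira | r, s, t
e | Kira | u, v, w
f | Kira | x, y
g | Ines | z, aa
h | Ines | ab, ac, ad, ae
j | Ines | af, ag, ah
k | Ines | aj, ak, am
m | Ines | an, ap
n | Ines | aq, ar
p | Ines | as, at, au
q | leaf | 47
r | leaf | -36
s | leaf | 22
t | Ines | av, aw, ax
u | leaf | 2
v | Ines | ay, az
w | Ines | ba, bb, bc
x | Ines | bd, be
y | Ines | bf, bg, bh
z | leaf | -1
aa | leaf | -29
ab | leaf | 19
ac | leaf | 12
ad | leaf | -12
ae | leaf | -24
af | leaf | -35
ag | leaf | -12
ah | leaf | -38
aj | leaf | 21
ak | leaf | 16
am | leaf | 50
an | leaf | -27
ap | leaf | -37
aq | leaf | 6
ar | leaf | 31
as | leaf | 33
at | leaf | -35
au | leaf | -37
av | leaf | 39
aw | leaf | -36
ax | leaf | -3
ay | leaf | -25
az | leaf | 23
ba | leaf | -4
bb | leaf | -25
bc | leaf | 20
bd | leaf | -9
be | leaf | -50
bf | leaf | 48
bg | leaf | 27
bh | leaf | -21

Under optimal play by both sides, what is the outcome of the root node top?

-1

g (Ines): max(-1, -29) = -1
h (Ines): max(19, 12, -12, -24) = 19
a (Kira): min(-1, 19) = -1
j (Ines): max(-35, -12, -38) = -12
k (Ines): max(21, 16, 50) = 50
b (Kira): min(-12, 50) = -12
P (Ines): max(-1, -12) = -1
m (Ines): max(-27, -37) = -27
n (Ines): max(6, 31) = 31
p (Ines): max(33, -35, -37) = 33
c (Kira): min(-27, 31, 33, 47) = -27
t (Ines): max(39, -36, -3) = 39
d (Kira): min(-36, 22, 39) = -36
v (Ines): max(-25, 23) = 23
w (Ines): max(-4, -25, 20) = 20
e (Kira): min(2, 23, 20) = 2
x (Ines): max(-9, -50) = -9
y (Ines): max(48, 27, -21) = 48
f (Kira): min(-9, 48) = -9
Q (Ines): max(-27, -36, 2, -9) = 2
top (Kira): min(-1, 2) = -1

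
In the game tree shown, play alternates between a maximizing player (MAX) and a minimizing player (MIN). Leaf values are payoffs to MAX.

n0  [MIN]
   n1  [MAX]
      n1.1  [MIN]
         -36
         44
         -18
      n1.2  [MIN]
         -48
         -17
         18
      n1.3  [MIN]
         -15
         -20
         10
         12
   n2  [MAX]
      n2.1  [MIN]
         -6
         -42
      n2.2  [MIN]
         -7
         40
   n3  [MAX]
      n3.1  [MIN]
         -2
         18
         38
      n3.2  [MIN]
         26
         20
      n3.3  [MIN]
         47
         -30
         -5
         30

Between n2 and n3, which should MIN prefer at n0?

n2.1 (MIN): min(-6, -42) = -42
n2.2 (MIN): min(-7, 40) = -7
n2 (MAX): max(-42, -7) = -7
n3.1 (MIN): min(-2, 18, 38) = -2
n3.2 (MIN): min(26, 20) = 20
n3.3 (MIN): min(47, -30, -5, 30) = -30
n3 (MAX): max(-2, 20, -30) = 20
MIN prefers the lower value; n2=-7, n3=20. n2 is better since -7 < 20.

n2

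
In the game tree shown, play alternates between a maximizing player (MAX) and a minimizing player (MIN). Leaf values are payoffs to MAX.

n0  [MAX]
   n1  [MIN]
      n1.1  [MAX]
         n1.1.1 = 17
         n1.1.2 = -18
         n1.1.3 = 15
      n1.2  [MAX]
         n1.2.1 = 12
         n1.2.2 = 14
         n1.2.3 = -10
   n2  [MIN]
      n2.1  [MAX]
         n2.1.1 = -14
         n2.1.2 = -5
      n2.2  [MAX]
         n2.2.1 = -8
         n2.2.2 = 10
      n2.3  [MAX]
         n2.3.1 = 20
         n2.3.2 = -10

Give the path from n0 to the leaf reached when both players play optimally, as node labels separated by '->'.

n0 -> n1 -> n1.2 -> n1.2.2

n1.1 (MAX): max(17, -18, 15) = 17
n1.2 (MAX): max(12, 14, -10) = 14
n1 (MIN): min(17, 14) = 14
n2.1 (MAX): max(-14, -5) = -5
n2.2 (MAX): max(-8, 10) = 10
n2.3 (MAX): max(20, -10) = 20
n2 (MIN): min(-5, 10, 20) = -5
n0 (MAX): max(14, -5) = 14
At n0, MAX picks n1 (highest: 14).
At n1, MIN picks n1.2 (lowest: 14).
At n1.2, MAX picks n1.2.2 (highest: 14).
Terminal value 14.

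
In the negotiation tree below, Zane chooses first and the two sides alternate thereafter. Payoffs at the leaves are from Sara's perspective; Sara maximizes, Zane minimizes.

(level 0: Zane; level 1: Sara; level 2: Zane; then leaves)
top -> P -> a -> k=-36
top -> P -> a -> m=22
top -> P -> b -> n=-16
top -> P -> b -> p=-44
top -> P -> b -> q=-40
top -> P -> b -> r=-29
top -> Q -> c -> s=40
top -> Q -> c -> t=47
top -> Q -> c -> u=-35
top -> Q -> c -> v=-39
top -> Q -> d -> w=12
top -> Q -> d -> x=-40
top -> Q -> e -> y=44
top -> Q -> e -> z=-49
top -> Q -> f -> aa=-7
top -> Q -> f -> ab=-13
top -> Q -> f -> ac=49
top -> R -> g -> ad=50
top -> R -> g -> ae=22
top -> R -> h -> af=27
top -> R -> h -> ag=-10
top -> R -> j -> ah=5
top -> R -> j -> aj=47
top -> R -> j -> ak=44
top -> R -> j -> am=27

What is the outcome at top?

a (Zane): min(-36, 22) = -36
b (Zane): min(-16, -44, -40, -29) = -44
P (Sara): max(-36, -44) = -36
c (Zane): min(40, 47, -35, -39) = -39
d (Zane): min(12, -40) = -40
e (Zane): min(44, -49) = -49
f (Zane): min(-7, -13, 49) = -13
Q (Sara): max(-39, -40, -49, -13) = -13
g (Zane): min(50, 22) = 22
h (Zane): min(27, -10) = -10
j (Zane): min(5, 47, 44, 27) = 5
R (Sara): max(22, -10, 5) = 22
top (Zane): min(-36, -13, 22) = -36

-36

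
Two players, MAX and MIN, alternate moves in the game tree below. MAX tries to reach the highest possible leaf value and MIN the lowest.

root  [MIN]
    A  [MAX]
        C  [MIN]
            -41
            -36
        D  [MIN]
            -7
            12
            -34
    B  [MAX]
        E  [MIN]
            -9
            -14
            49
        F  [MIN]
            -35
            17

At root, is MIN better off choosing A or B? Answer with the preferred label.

A

C (MIN): min(-41, -36) = -41
D (MIN): min(-7, 12, -34) = -34
A (MAX): max(-41, -34) = -34
E (MIN): min(-9, -14, 49) = -14
F (MIN): min(-35, 17) = -35
B (MAX): max(-14, -35) = -14
MIN prefers the lower value; A=-34, B=-14. A is better since -34 < -14.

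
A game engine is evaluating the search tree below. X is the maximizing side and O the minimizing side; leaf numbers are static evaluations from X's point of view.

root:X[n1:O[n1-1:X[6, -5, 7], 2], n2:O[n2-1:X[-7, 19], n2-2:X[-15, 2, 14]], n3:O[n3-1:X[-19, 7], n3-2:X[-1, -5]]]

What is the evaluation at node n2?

14

n2-1 (X): max(-7, 19) = 19
n2-2 (X): max(-15, 2, 14) = 14
n2 (O): min(19, 14) = 14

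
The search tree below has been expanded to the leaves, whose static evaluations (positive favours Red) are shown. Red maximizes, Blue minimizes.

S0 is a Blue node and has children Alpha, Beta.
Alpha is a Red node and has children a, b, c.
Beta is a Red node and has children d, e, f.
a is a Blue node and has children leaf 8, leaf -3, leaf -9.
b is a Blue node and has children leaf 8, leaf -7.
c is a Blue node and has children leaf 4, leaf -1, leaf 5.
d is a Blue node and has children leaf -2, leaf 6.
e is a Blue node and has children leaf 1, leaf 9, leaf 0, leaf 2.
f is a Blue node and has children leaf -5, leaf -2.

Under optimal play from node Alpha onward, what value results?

-1

a (Blue): min(8, -3, -9) = -9
b (Blue): min(8, -7) = -7
c (Blue): min(4, -1, 5) = -1
Alpha (Red): max(-9, -7, -1) = -1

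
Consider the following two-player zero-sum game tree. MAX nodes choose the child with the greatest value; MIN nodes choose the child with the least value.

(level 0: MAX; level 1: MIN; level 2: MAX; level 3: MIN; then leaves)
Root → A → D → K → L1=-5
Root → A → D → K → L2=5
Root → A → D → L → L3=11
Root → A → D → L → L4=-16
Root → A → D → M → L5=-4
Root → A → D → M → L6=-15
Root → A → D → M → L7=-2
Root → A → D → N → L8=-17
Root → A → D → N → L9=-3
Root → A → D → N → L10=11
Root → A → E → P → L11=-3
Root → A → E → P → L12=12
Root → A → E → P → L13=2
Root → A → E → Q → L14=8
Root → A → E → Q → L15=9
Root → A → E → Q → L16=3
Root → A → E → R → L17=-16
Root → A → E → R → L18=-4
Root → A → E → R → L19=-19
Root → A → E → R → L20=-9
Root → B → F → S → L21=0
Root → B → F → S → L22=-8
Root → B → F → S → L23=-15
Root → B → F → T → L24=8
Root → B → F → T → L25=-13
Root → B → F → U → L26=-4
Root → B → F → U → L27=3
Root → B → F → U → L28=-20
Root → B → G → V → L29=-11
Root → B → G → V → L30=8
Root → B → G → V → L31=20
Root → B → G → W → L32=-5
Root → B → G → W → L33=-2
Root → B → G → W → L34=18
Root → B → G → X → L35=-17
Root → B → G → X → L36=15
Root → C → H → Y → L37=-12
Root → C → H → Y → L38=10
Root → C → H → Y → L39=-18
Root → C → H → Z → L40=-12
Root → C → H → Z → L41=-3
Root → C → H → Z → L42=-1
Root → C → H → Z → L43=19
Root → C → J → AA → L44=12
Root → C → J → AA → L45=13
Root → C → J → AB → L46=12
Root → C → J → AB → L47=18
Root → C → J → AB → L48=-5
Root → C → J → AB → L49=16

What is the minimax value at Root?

-5

K (MIN): min(-5, 5) = -5
L (MIN): min(11, -16) = -16
M (MIN): min(-4, -15, -2) = -15
N (MIN): min(-17, -3, 11) = -17
D (MAX): max(-5, -16, -15, -17) = -5
P (MIN): min(-3, 12, 2) = -3
Q (MIN): min(8, 9, 3) = 3
R (MIN): min(-16, -4, -19, -9) = -19
E (MAX): max(-3, 3, -19) = 3
A (MIN): min(-5, 3) = -5
S (MIN): min(0, -8, -15) = -15
T (MIN): min(8, -13) = -13
U (MIN): min(-4, 3, -20) = -20
F (MAX): max(-15, -13, -20) = -13
V (MIN): min(-11, 8, 20) = -11
W (MIN): min(-5, -2, 18) = -5
X (MIN): min(-17, 15) = -17
G (MAX): max(-11, -5, -17) = -5
B (MIN): min(-13, -5) = -13
Y (MIN): min(-12, 10, -18) = -18
Z (MIN): min(-12, -3, -1, 19) = -12
H (MAX): max(-18, -12) = -12
AA (MIN): min(12, 13) = 12
AB (MIN): min(12, 18, -5, 16) = -5
J (MAX): max(12, -5) = 12
C (MIN): min(-12, 12) = -12
Root (MAX): max(-5, -13, -12) = -5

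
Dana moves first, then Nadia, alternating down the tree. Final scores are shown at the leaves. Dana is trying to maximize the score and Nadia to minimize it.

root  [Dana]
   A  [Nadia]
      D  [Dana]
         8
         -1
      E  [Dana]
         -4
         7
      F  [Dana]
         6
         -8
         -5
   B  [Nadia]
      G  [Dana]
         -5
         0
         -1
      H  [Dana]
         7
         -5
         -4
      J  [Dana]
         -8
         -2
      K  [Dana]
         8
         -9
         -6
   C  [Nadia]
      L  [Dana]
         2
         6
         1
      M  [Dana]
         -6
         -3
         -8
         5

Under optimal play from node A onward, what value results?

D (Dana): max(8, -1) = 8
E (Dana): max(-4, 7) = 7
F (Dana): max(6, -8, -5) = 6
A (Nadia): min(8, 7, 6) = 6

6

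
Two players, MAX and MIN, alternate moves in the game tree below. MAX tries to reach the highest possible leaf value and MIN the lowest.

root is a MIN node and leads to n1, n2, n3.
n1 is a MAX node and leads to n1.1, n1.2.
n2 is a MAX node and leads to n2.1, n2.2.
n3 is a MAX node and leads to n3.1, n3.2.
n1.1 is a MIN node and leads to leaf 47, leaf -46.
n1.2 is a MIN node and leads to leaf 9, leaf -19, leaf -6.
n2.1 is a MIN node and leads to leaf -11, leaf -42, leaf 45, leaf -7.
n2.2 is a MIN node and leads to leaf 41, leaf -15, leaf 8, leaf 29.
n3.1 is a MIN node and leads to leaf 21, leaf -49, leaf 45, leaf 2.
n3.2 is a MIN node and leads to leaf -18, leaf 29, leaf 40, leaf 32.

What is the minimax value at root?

n1.1 (MIN): min(47, -46) = -46
n1.2 (MIN): min(9, -19, -6) = -19
n1 (MAX): max(-46, -19) = -19
n2.1 (MIN): min(-11, -42, 45, -7) = -42
n2.2 (MIN): min(41, -15, 8, 29) = -15
n2 (MAX): max(-42, -15) = -15
n3.1 (MIN): min(21, -49, 45, 2) = -49
n3.2 (MIN): min(-18, 29, 40, 32) = -18
n3 (MAX): max(-49, -18) = -18
root (MIN): min(-19, -15, -18) = -19

-19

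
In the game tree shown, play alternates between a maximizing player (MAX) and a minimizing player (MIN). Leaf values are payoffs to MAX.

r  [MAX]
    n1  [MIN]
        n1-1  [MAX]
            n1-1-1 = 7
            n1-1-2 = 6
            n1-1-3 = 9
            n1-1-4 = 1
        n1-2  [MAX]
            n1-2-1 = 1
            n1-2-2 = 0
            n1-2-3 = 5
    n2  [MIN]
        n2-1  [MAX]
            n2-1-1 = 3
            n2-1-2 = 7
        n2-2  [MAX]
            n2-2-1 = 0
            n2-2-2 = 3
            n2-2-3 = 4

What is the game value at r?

n1-1 (MAX): max(7, 6, 9, 1) = 9
n1-2 (MAX): max(1, 0, 5) = 5
n1 (MIN): min(9, 5) = 5
n2-1 (MAX): max(3, 7) = 7
n2-2 (MAX): max(0, 3, 4) = 4
n2 (MIN): min(7, 4) = 4
r (MAX): max(5, 4) = 5

5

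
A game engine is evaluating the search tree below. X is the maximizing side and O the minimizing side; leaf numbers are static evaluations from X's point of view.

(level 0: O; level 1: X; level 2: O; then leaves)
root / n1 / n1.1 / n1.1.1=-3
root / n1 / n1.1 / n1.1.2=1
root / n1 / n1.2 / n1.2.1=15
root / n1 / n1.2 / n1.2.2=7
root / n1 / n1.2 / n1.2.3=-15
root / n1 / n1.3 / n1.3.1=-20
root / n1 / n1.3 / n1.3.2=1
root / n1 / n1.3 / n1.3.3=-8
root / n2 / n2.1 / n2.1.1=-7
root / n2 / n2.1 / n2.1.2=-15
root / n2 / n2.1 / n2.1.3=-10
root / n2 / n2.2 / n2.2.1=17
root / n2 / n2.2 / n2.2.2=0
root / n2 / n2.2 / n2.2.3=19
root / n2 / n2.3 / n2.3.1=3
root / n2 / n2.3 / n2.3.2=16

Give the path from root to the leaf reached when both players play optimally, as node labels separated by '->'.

n1.1 (O): min(-3, 1) = -3
n1.2 (O): min(15, 7, -15) = -15
n1.3 (O): min(-20, 1, -8) = -20
n1 (X): max(-3, -15, -20) = -3
n2.1 (O): min(-7, -15, -10) = -15
n2.2 (O): min(17, 0, 19) = 0
n2.3 (O): min(3, 16) = 3
n2 (X): max(-15, 0, 3) = 3
root (O): min(-3, 3) = -3
At root, O picks n1 (lowest: -3).
At n1, X picks n1.1 (highest: -3).
At n1.1, O picks n1.1.1 (lowest: -3).
Terminal value -3.

root -> n1 -> n1.1 -> n1.1.1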